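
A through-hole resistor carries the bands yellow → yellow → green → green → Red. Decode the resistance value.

44500000 Ω

Yellow → 4 (first significant figure)
Yellow → 4 (second significant figure)
Green → 5 (third significant figure)
Green → ×10^5 multiplier
445 × 100000 = 44500000 Ω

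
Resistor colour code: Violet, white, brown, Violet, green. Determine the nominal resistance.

Violet → 7 (first significant figure)
White → 9 (second significant figure)
Brown → 1 (third significant figure)
Violet → ×10^7 multiplier
791 × 10000000 = 7910000000 Ω

7910000000 Ω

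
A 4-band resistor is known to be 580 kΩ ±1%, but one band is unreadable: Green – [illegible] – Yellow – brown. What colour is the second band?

grey

580000 Ω = 58 × 10^4.
The second band gives digit 8 of the significand, and 8 is grey.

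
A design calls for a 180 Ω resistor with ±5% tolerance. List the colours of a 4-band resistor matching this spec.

180 Ω = 18 × 10^1.
1 → brown
8 → grey
Multiplier 10^1 → brown.
±5% tolerance → gold.

brown, grey, brown, gold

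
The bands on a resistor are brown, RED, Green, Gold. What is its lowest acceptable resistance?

Brown → 1 (first significant figure)
Red → 2 (second significant figure)
Green → ×10^5 multiplier
Gold → ±5% tolerance
12 × 100000 = 1200000 Ω
Lowest = 1200000 × (1 − 5/100) = 1140000 Ω.

1140000 Ω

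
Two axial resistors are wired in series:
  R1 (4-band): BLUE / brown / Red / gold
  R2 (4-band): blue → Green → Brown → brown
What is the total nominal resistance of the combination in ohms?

R1: blue, brown → 61; red ×10^2 → 6100 Ω.
R2: blue, green → 65; brown ×10 → 650 Ω.
Series: 6100 + 650 = 6750 Ω.

6750 Ω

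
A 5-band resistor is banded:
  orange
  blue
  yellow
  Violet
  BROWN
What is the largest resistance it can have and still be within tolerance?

3676400000 Ω

Orange → 3 (first significant figure)
Blue → 6 (second significant figure)
Yellow → 4 (third significant figure)
Violet → ×10^7 multiplier
Brown → ±1% tolerance
364 × 10000000 = 3640000000 Ω
Largest = 3640000000 × (1 + 1/100) = 3676400000 Ω.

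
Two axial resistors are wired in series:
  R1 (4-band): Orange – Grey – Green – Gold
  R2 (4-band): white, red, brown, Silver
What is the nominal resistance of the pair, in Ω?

R1: orange, grey → 38; green ×10^5 → 3800000 Ω.
R2: white, red → 92; brown ×10 → 920 Ω.
Series: 3800000 + 920 = 3800920 Ω.

3800920 Ω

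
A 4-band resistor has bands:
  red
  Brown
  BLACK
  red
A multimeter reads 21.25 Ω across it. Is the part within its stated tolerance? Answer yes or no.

Red → 2 (first significant figure)
Brown → 1 (second significant figure)
Black → ×1 multiplier
Red → ±2% tolerance
21 × 1 = 21 Ω
Allowed range: 20.58 Ω to 21.42 Ω.
21.25 Ω lies inside that range.

yes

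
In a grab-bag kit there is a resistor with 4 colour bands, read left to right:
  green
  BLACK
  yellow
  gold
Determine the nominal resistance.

500000 Ω

Green → 5 (first significant figure)
Black → 0 (second significant figure)
Yellow → ×10^4 multiplier
50 × 10000 = 500000 Ω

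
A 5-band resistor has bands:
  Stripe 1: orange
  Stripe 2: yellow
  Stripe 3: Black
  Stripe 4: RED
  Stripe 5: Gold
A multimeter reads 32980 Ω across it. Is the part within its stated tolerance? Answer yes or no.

Orange → 3 (first significant figure)
Yellow → 4 (second significant figure)
Black → 0 (third significant figure)
Red → ×10^2 multiplier
Gold → ±5% tolerance
340 × 100 = 34000 Ω
Allowed range: 32300 Ω to 35700 Ω.
32980 Ω lies inside that range.

yes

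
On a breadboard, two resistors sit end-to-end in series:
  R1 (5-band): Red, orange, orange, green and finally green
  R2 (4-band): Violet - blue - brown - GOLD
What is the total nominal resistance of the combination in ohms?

R1: red, orange, orange → 233; green ×10^5 → 23300000 Ω.
R2: violet, blue → 76; brown ×10 → 760 Ω.
Series: 23300000 + 760 = 23300760 Ω.

23300760 Ω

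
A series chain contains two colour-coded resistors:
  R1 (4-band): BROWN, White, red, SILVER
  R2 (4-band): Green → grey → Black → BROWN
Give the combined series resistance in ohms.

1958 Ω

R1: brown, white → 19; red ×10^2 → 1900 Ω.
R2: green, grey → 58; black ×1 → 58 Ω.
Series: 1900 + 58 = 1958 Ω.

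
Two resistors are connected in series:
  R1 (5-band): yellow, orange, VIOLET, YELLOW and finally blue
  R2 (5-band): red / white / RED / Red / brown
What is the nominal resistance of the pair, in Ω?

R1: yellow, orange, violet → 437; yellow ×10^4 → 4370000 Ω.
R2: red, white, red → 292; red ×10^2 → 29200 Ω.
Series: 4370000 + 29200 = 4399200 Ω.

4399200 Ω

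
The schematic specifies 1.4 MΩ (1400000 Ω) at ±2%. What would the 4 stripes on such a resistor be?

1400000 Ω = 14 × 10^5.
1 → brown
4 → yellow
Multiplier 10^5 → green.
±2% tolerance → red.

brown, yellow, green, red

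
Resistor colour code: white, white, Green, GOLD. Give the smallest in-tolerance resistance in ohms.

9405000 Ω

White → 9 (first significant figure)
White → 9 (second significant figure)
Green → ×10^5 multiplier
Gold → ±5% tolerance
99 × 100000 = 9900000 Ω
Smallest = 9900000 × (1 − 5/100) = 9405000 Ω.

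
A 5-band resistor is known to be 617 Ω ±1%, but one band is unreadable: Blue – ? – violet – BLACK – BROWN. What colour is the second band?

617 Ω = 617 × 10^0.
The second band gives digit 1 of the significand, and 1 is brown.

brown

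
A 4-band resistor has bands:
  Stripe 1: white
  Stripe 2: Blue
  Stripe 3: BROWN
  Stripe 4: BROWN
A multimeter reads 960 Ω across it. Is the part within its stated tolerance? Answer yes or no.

White → 9 (first significant figure)
Blue → 6 (second significant figure)
Brown → ×10 multiplier
Brown → ±1% tolerance
96 × 10 = 960 Ω
Allowed range: 950.4 Ω to 969.6 Ω.
960 Ω lies inside that range.

yes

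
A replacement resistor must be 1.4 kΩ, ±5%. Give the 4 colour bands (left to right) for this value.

brown, yellow, red, gold

1400 Ω = 14 × 10^2.
1 → brown
4 → yellow
Multiplier 10^2 → red.
±5% tolerance → gold.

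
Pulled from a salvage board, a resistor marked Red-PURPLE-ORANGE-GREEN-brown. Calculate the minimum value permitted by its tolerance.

Red → 2 (first significant figure)
Violet → 7 (second significant figure)
Orange → 3 (third significant figure)
Green → ×10^5 multiplier
Brown → ±1% tolerance
273 × 100000 = 27300000 Ω
Minimum = 27300000 × (1 − 1/100) = 27027000 Ω.

27027000 Ω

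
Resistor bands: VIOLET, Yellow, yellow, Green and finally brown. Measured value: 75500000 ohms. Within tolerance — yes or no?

no

Violet → 7 (first significant figure)
Yellow → 4 (second significant figure)
Yellow → 4 (third significant figure)
Green → ×10^5 multiplier
Brown → ±1% tolerance
744 × 100000 = 74400000 Ω
Allowed range: 73656000 Ω to 75144000 Ω.
75500000 ohms lies outside that range.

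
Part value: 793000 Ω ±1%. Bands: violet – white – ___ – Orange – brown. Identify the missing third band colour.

orange

793000 Ω = 793 × 10^3.
The third band gives digit 3 of the significand, and 3 is orange.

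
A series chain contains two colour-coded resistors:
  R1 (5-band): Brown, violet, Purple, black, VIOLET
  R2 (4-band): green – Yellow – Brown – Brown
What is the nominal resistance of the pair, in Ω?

717 Ω

R1: brown, violet, violet → 177; black ×1 → 177 Ω.
R2: green, yellow → 54; brown ×10 → 540 Ω.
Series: 177 + 540 = 717 Ω.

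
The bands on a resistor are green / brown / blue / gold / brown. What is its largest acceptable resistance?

Green → 5 (first significant figure)
Brown → 1 (second significant figure)
Blue → 6 (third significant figure)
Gold → ×0.1 multiplier
Brown → ±1% tolerance
516 × 0.1 = 51.6 Ω
Largest = 51.6 × (1 + 1/100) = 52.116 Ω.

52.116 Ω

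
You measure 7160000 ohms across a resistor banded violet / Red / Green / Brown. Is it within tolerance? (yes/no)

yes

Violet → 7 (first significant figure)
Red → 2 (second significant figure)
Green → ×10^5 multiplier
Brown → ±1% tolerance
72 × 100000 = 7200000 Ω
Allowed range: 7128000 Ω to 7272000 Ω.
7160000 ohms lies inside that range.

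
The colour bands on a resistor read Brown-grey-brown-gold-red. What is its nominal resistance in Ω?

18.1 Ω

Brown → 1 (first significant figure)
Grey → 8 (second significant figure)
Brown → 1 (third significant figure)
Gold → ×0.1 multiplier
181 × 0.1 = 18.1 Ω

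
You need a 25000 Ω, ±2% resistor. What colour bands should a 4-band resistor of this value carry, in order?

25000 Ω = 25 × 10^3.
2 → red
5 → green
Multiplier 10^3 → orange.
±2% tolerance → red.

red, green, orange, red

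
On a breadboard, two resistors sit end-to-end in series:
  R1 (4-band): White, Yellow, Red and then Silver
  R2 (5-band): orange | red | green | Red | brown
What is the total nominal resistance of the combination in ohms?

41900 Ω

R1: white, yellow → 94; red ×10^2 → 9400 Ω.
R2: orange, red, green → 325; red ×10^2 → 32500 Ω.
Series: 9400 + 32500 = 41900 Ω.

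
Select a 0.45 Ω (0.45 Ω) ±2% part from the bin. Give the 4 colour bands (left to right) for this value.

0.45 Ω = 45 × 10^-2.
4 → yellow
5 → green
Multiplier 10^-2 → silver.
±2% tolerance → red.

yellow, green, silver, red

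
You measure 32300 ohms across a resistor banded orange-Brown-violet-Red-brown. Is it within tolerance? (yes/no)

Orange → 3 (first significant figure)
Brown → 1 (second significant figure)
Violet → 7 (third significant figure)
Red → ×10^2 multiplier
Brown → ±1% tolerance
317 × 100 = 31700 Ω
Allowed range: 31383 Ω to 32017 Ω.
32300 ohms lies outside that range.

no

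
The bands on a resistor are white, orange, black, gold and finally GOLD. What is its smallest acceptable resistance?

White → 9 (first significant figure)
Orange → 3 (second significant figure)
Black → 0 (third significant figure)
Gold → ×0.1 multiplier
Gold → ±5% tolerance
930 × 0.1 = 93 Ω
Smallest = 93 × (1 − 5/100) = 88.35 Ω.

88.35 Ω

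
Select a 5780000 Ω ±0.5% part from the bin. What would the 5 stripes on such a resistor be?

green, violet, grey, yellow, green

5780000 Ω = 578 × 10^4.
5 → green
7 → violet
8 → grey
Multiplier 10^4 → yellow.
±0.5% tolerance → green.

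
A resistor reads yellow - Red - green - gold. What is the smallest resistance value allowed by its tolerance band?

Yellow → 4 (first significant figure)
Red → 2 (second significant figure)
Green → ×10^5 multiplier
Gold → ±5% tolerance
42 × 100000 = 4200000 Ω
Smallest = 4200000 × (1 − 5/100) = 3990000 Ω.

3990000 Ω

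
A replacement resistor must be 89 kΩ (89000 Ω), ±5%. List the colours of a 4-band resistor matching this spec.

89000 Ω = 89 × 10^3.
8 → grey
9 → white
Multiplier 10^3 → orange.
±5% tolerance → gold.

grey, white, orange, gold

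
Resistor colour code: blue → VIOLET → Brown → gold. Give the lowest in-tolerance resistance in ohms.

Blue → 6 (first significant figure)
Violet → 7 (second significant figure)
Brown → ×10 multiplier
Gold → ±5% tolerance
67 × 10 = 670 Ω
Lowest = 670 × (1 − 5/100) = 636.5 Ω.

636.5 Ω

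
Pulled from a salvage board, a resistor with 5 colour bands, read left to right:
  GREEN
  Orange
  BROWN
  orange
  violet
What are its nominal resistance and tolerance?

531000 Ω ±0.1%

Green → 5 (first significant figure)
Orange → 3 (second significant figure)
Brown → 1 (third significant figure)
Orange → ×10^3 multiplier
Violet → ±0.1% tolerance
531 × 1000 = 531000 Ω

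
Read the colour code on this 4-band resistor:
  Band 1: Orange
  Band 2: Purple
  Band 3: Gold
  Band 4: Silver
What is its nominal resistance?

Orange → 3 (first significant figure)
Violet → 7 (second significant figure)
Gold → ×0.1 multiplier
37 × 0.1 = 3.7 Ω

3.7 Ω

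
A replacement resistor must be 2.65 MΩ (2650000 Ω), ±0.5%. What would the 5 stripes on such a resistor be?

2650000 Ω = 265 × 10^4.
2 → red
6 → blue
5 → green
Multiplier 10^4 → yellow.
±0.5% tolerance → green.

red, blue, green, yellow, green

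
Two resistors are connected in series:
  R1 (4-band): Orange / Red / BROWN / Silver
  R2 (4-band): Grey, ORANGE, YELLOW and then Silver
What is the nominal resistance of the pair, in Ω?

R1: orange, red → 32; brown ×10 → 320 Ω.
R2: grey, orange → 83; yellow ×10^4 → 830000 Ω.
Series: 320 + 830000 = 830320 Ω.

830320 Ω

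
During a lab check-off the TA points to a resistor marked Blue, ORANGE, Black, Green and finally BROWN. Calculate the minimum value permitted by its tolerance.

Blue → 6 (first significant figure)
Orange → 3 (second significant figure)
Black → 0 (third significant figure)
Green → ×10^5 multiplier
Brown → ±1% tolerance
630 × 100000 = 63000000 Ω
Minimum = 63000000 × (1 − 1/100) = 62370000 Ω.

62370000 Ω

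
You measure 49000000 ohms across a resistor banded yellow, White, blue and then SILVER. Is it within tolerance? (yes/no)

yes

Yellow → 4 (first significant figure)
White → 9 (second significant figure)
Blue → ×10^6 multiplier
Silver → ±10% tolerance
49 × 1000000 = 49000000 Ω
Allowed range: 44100000 Ω to 53900000 Ω.
49000000 ohms lies inside that range.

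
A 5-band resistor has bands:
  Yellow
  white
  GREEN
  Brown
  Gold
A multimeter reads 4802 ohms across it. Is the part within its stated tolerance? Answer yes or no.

yes

Yellow → 4 (first significant figure)
White → 9 (second significant figure)
Green → 5 (third significant figure)
Brown → ×10 multiplier
Gold → ±5% tolerance
495 × 10 = 4950 Ω
Allowed range: 4702.5 Ω to 5197.5 Ω.
4802 ohms lies inside that range.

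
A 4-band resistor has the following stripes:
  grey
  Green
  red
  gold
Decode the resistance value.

Grey → 8 (first significant figure)
Green → 5 (second significant figure)
Red → ×10^2 multiplier
85 × 100 = 8500 Ω

8500 Ω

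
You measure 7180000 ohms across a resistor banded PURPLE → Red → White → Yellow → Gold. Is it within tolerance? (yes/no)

Violet → 7 (first significant figure)
Red → 2 (second significant figure)
White → 9 (third significant figure)
Yellow → ×10^4 multiplier
Gold → ±5% tolerance
729 × 10000 = 7290000 Ω
Allowed range: 6925500 Ω to 7654500 Ω.
7180000 ohms lies inside that range.

yes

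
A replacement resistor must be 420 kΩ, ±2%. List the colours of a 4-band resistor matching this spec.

yellow, red, yellow, red

420000 Ω = 42 × 10^4.
4 → yellow
2 → red
Multiplier 10^4 → yellow.
±2% tolerance → red.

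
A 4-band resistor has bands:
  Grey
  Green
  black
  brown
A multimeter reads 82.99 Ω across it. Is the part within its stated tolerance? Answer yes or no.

Grey → 8 (first significant figure)
Green → 5 (second significant figure)
Black → ×1 multiplier
Brown → ±1% tolerance
85 × 1 = 85 Ω
Allowed range: 84.15 Ω to 85.85 Ω.
82.99 Ω lies outside that range.

no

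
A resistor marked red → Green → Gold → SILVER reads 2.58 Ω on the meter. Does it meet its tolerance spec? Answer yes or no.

Red → 2 (first significant figure)
Green → 5 (second significant figure)
Gold → ×0.1 multiplier
Silver → ±10% tolerance
25 × 0.1 = 2.5 Ω
Allowed range: 2.25 Ω to 2.75 Ω.
2.58 Ω lies inside that range.

yes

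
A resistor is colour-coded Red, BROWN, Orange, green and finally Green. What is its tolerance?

The last band, green, is the tolerance band.
Green corresponds to ±0.5%.

±0.5%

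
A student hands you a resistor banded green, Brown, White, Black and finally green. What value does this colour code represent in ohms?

519 Ω

Green → 5 (first significant figure)
Brown → 1 (second significant figure)
White → 9 (third significant figure)
Black → ×1 multiplier
519 × 1 = 519 Ω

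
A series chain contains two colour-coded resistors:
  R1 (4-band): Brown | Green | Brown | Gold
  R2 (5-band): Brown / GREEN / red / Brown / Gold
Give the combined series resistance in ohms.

R1: brown, green → 15; brown ×10 → 150 Ω.
R2: brown, green, red → 152; brown ×10 → 1520 Ω.
Series: 150 + 1520 = 1670 Ω.

1670 Ω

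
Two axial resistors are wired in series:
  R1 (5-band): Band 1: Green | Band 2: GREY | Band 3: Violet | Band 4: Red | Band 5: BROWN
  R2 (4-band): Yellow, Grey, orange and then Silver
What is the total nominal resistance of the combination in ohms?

R1: green, grey, violet → 587; red ×10^2 → 58700 Ω.
R2: yellow, grey → 48; orange ×10^3 → 48000 Ω.
Series: 58700 + 48000 = 106700 Ω.

106700 Ω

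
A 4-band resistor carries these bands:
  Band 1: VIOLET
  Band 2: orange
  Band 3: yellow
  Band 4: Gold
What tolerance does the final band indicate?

The last band, gold, is the tolerance band.
Gold corresponds to ±5%.

±5%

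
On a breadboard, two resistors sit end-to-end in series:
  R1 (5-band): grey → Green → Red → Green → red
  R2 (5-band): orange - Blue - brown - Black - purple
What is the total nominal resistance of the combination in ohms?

R1: grey, green, red → 852; green ×10^5 → 85200000 Ω.
R2: orange, blue, brown → 361; black ×1 → 361 Ω.
Series: 85200000 + 361 = 85200361 Ω.

85200361 Ω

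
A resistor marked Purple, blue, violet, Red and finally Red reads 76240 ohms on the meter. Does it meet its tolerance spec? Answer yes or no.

Violet → 7 (first significant figure)
Blue → 6 (second significant figure)
Violet → 7 (third significant figure)
Red → ×10^2 multiplier
Red → ±2% tolerance
767 × 100 = 76700 Ω
Allowed range: 75166 Ω to 78234 Ω.
76240 ohms lies inside that range.

yes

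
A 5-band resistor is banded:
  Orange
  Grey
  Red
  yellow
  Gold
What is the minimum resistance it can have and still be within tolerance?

Orange → 3 (first significant figure)
Grey → 8 (second significant figure)
Red → 2 (third significant figure)
Yellow → ×10^4 multiplier
Gold → ±5% tolerance
382 × 10000 = 3820000 Ω
Minimum = 3820000 × (1 − 5/100) = 3629000 Ω.

3629000 Ω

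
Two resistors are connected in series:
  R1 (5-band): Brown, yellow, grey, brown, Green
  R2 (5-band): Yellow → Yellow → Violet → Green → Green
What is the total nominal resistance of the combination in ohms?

R1: brown, yellow, grey → 148; brown ×10 → 1480 Ω.
R2: yellow, yellow, violet → 447; green ×10^5 → 44700000 Ω.
Series: 1480 + 44700000 = 44701480 Ω.

44701480 Ω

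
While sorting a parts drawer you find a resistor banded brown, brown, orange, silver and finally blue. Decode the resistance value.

Brown → 1 (first significant figure)
Brown → 1 (second significant figure)
Orange → 3 (third significant figure)
Silver → ×0.01 multiplier
113 × 0.01 = 1.13 Ω

1.13 Ω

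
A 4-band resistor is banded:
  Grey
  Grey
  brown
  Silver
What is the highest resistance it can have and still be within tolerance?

968 Ω

Grey → 8 (first significant figure)
Grey → 8 (second significant figure)
Brown → ×10 multiplier
Silver → ±10% tolerance
88 × 10 = 880 Ω
Highest = 880 × (1 + 10/100) = 968 Ω.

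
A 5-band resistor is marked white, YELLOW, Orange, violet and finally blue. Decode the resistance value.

White → 9 (first significant figure)
Yellow → 4 (second significant figure)
Orange → 3 (third significant figure)
Violet → ×10^7 multiplier
943 × 10000000 = 9430000000 Ω

9430000000 Ω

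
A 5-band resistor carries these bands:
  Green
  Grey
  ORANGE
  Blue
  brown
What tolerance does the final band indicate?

The last band, brown, is the tolerance band.
Brown corresponds to ±1%.

±1%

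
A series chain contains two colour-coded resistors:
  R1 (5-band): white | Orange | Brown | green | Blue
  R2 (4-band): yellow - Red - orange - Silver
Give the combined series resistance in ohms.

93142000 Ω

R1: white, orange, brown → 931; green ×10^5 → 93100000 Ω.
R2: yellow, red → 42; orange ×10^3 → 42000 Ω.
Series: 93100000 + 42000 = 93142000 Ω.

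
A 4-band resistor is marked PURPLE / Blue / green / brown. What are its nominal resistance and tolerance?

7600000 Ω ±1%

Violet → 7 (first significant figure)
Blue → 6 (second significant figure)
Green → ×10^5 multiplier
Brown → ±1% tolerance
76 × 100000 = 7600000 Ω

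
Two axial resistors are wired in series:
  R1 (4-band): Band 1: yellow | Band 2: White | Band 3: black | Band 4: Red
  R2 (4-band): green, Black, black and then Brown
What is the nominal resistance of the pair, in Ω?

R1: yellow, white → 49; black ×1 → 49 Ω.
R2: green, black → 50; black ×1 → 50 Ω.
Series: 49 + 50 = 99 Ω.

99 Ω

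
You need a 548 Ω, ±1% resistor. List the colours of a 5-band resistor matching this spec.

green, yellow, grey, black, brown

548 Ω = 548 × 10^0.
5 → green
4 → yellow
8 → grey
Multiplier 10^0 → black.
±1% tolerance → brown.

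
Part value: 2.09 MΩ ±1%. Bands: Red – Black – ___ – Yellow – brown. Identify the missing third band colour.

2090000 Ω = 209 × 10^4.
The third band gives digit 9 of the significand, and 9 is white.

white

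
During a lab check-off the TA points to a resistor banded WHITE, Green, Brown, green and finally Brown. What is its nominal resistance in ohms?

White → 9 (first significant figure)
Green → 5 (second significant figure)
Brown → 1 (third significant figure)
Green → ×10^5 multiplier
951 × 100000 = 95100000 Ω

95100000 Ω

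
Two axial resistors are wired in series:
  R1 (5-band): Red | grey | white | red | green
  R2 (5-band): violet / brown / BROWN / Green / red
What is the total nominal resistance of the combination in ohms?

R1: red, grey, white → 289; red ×10^2 → 28900 Ω.
R2: violet, brown, brown → 711; green ×10^5 → 71100000 Ω.
Series: 28900 + 71100000 = 71128900 Ω.

71128900 Ω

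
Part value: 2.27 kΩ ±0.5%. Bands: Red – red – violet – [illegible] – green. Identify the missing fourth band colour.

brown

2270 Ω = 227 × 10^1.
The fourth band is the multiplier, 10^1, which is brown.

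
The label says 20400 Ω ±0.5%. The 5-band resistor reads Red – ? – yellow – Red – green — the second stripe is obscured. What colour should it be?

black

20400 Ω = 204 × 10^2.
The second band gives digit 0 of the significand, and 0 is black.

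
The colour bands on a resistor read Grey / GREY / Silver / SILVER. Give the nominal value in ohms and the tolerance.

Grey → 8 (first significant figure)
Grey → 8 (second significant figure)
Silver → ×0.01 multiplier
Silver → ±10% tolerance
88 × 0.01 = 0.88 Ω

0.88 Ω ±10%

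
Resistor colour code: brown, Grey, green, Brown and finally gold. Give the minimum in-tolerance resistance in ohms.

1757.5 Ω

Brown → 1 (first significant figure)
Grey → 8 (second significant figure)
Green → 5 (third significant figure)
Brown → ×10 multiplier
Gold → ±5% tolerance
185 × 10 = 1850 Ω
Minimum = 1850 × (1 − 5/100) = 1757.5 Ω.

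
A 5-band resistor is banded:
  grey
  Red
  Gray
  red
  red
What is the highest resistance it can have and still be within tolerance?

Grey → 8 (first significant figure)
Red → 2 (second significant figure)
Grey → 8 (third significant figure)
Red → ×10^2 multiplier
Red → ±2% tolerance
828 × 100 = 82800 Ω
Highest = 82800 × (1 + 2/100) = 84456 Ω.

84456 Ω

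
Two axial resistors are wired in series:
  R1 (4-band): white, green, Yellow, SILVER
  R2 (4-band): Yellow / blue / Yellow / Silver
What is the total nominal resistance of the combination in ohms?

1410000 Ω

R1: white, green → 95; yellow ×10^4 → 950000 Ω.
R2: yellow, blue → 46; yellow ×10^4 → 460000 Ω.
Series: 950000 + 460000 = 1410000 Ω.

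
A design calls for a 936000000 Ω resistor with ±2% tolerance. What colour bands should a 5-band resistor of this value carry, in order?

936000000 Ω = 936 × 10^6.
9 → white
3 → orange
6 → blue
Multiplier 10^6 → blue.
±2% tolerance → red.

white, orange, blue, blue, red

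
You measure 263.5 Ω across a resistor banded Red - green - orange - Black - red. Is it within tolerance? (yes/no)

no

Red → 2 (first significant figure)
Green → 5 (second significant figure)
Orange → 3 (third significant figure)
Black → ×1 multiplier
Red → ±2% tolerance
253 × 1 = 253 Ω
Allowed range: 247.94 Ω to 258.06 Ω.
263.5 Ω lies outside that range.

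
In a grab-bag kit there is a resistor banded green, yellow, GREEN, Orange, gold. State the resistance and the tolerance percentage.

545000 Ω ±5%

Green → 5 (first significant figure)
Yellow → 4 (second significant figure)
Green → 5 (third significant figure)
Orange → ×10^3 multiplier
Gold → ±5% tolerance
545 × 1000 = 545000 Ω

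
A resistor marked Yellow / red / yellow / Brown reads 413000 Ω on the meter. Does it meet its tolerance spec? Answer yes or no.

Yellow → 4 (first significant figure)
Red → 2 (second significant figure)
Yellow → ×10^4 multiplier
Brown → ±1% tolerance
42 × 10000 = 420000 Ω
Allowed range: 415800 Ω to 424200 Ω.
413000 Ω lies outside that range.

no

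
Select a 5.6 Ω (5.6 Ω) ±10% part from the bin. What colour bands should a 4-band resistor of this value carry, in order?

green, blue, gold, silver

5.6 Ω = 56 × 10^-1.
5 → green
6 → blue
Multiplier 10^-1 → gold.
±10% tolerance → silver.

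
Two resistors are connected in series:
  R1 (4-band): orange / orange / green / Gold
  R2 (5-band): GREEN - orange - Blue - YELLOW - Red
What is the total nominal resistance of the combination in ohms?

R1: orange, orange → 33; green ×10^5 → 3300000 Ω.
R2: green, orange, blue → 536; yellow ×10^4 → 5360000 Ω.
Series: 3300000 + 5360000 = 8660000 Ω.

8660000 Ω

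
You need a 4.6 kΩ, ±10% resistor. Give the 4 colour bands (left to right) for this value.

yellow, blue, red, silver

4600 Ω = 46 × 10^2.
4 → yellow
6 → blue
Multiplier 10^2 → red.
±10% tolerance → silver.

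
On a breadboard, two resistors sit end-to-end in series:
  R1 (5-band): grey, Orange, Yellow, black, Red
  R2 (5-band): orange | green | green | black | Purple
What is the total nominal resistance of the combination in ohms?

R1: grey, orange, yellow → 834; black ×1 → 834 Ω.
R2: orange, green, green → 355; black ×1 → 355 Ω.
Series: 834 + 355 = 1189 Ω.

1189 Ω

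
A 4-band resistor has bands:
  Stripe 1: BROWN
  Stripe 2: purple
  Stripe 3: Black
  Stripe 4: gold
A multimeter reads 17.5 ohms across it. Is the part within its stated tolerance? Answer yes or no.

yes

Brown → 1 (first significant figure)
Violet → 7 (second significant figure)
Black → ×1 multiplier
Gold → ±5% tolerance
17 × 1 = 17 Ω
Allowed range: 16.15 Ω to 17.85 Ω.
17.5 ohms lies inside that range.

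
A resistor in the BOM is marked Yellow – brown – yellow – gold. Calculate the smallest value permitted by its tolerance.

389500 Ω

Yellow → 4 (first significant figure)
Brown → 1 (second significant figure)
Yellow → ×10^4 multiplier
Gold → ±5% tolerance
41 × 10000 = 410000 Ω
Smallest = 410000 × (1 − 5/100) = 389500 Ω.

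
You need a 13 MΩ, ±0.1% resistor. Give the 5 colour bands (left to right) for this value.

brown, orange, black, green, violet

13000000 Ω = 130 × 10^5.
1 → brown
3 → orange
0 → black
Multiplier 10^5 → green.
±0.1% tolerance → violet.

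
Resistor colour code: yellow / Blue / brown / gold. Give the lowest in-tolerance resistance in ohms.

437 Ω

Yellow → 4 (first significant figure)
Blue → 6 (second significant figure)
Brown → ×10 multiplier
Gold → ±5% tolerance
46 × 10 = 460 Ω
Lowest = 460 × (1 − 5/100) = 437 Ω.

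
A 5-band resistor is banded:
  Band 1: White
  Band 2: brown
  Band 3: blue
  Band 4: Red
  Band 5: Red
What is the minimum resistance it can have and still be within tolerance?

White → 9 (first significant figure)
Brown → 1 (second significant figure)
Blue → 6 (third significant figure)
Red → ×10^2 multiplier
Red → ±2% tolerance
916 × 100 = 91600 Ω
Minimum = 91600 × (1 − 2/100) = 89768 Ω.

89768 Ω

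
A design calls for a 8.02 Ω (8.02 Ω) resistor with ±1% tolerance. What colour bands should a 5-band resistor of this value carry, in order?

8.02 Ω = 802 × 10^-2.
8 → grey
0 → black
2 → red
Multiplier 10^-2 → silver.
±1% tolerance → brown.

grey, black, red, silver, brown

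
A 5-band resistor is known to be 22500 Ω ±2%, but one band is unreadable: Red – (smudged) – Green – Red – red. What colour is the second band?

red

22500 Ω = 225 × 10^2.
The second band gives digit 2 of the significand, and 2 is red.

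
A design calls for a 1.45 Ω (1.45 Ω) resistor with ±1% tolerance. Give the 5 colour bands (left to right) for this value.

brown, yellow, green, silver, brown

1.45 Ω = 145 × 10^-2.
1 → brown
4 → yellow
5 → green
Multiplier 10^-2 → silver.
±1% tolerance → brown.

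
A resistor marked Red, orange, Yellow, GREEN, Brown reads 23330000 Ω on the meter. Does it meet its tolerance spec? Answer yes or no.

yes

Red → 2 (first significant figure)
Orange → 3 (second significant figure)
Yellow → 4 (third significant figure)
Green → ×10^5 multiplier
Brown → ±1% tolerance
234 × 100000 = 23400000 Ω
Allowed range: 23166000 Ω to 23634000 Ω.
23330000 Ω lies inside that range.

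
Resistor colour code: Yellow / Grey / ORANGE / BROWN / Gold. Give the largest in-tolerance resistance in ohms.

5071.5 Ω

Yellow → 4 (first significant figure)
Grey → 8 (second significant figure)
Orange → 3 (third significant figure)
Brown → ×10 multiplier
Gold → ±5% tolerance
483 × 10 = 4830 Ω
Largest = 4830 × (1 + 5/100) = 5071.5 Ω.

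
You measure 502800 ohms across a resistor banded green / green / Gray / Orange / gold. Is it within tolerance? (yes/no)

Green → 5 (first significant figure)
Green → 5 (second significant figure)
Grey → 8 (third significant figure)
Orange → ×10^3 multiplier
Gold → ±5% tolerance
558 × 1000 = 558000 Ω
Allowed range: 530100 Ω to 585900 Ω.
502800 ohms lies outside that range.

no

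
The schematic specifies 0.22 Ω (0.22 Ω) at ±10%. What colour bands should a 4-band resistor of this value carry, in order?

0.22 Ω = 22 × 10^-2.
2 → red
2 → red
Multiplier 10^-2 → silver.
±10% tolerance → silver.

red, red, silver, silver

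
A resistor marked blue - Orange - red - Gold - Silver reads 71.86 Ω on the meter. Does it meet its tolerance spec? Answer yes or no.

Blue → 6 (first significant figure)
Orange → 3 (second significant figure)
Red → 2 (third significant figure)
Gold → ×0.1 multiplier
Silver → ±10% tolerance
632 × 0.1 = 63.2 Ω
Allowed range: 56.88 Ω to 69.52 Ω.
71.86 Ω lies outside that range.

no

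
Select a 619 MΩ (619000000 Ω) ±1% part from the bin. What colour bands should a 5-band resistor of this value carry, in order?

619000000 Ω = 619 × 10^6.
6 → blue
1 → brown
9 → white
Multiplier 10^6 → blue.
±1% tolerance → brown.

blue, brown, white, blue, brown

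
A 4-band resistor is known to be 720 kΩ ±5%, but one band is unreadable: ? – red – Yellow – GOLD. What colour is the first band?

violet

720000 Ω = 72 × 10^4.
The first band gives digit 7 of the significand, and 7 is violet.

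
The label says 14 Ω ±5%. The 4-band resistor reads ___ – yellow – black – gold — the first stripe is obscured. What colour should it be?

brown

14 Ω = 14 × 10^0.
The first band gives digit 1 of the significand, and 1 is brown.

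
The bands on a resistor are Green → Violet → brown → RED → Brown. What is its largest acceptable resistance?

57671 Ω

Green → 5 (first significant figure)
Violet → 7 (second significant figure)
Brown → 1 (third significant figure)
Red → ×10^2 multiplier
Brown → ±1% tolerance
571 × 100 = 57100 Ω
Largest = 57100 × (1 + 1/100) = 57671 Ω.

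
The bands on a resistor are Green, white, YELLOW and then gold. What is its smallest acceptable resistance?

560500 Ω

Green → 5 (first significant figure)
White → 9 (second significant figure)
Yellow → ×10^4 multiplier
Gold → ±5% tolerance
59 × 10000 = 590000 Ω
Smallest = 590000 × (1 − 5/100) = 560500 Ω.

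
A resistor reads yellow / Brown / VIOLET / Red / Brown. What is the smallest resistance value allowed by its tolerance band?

Yellow → 4 (first significant figure)
Brown → 1 (second significant figure)
Violet → 7 (third significant figure)
Red → ×10^2 multiplier
Brown → ±1% tolerance
417 × 100 = 41700 Ω
Smallest = 41700 × (1 − 1/100) = 41283 Ω.

41283 Ω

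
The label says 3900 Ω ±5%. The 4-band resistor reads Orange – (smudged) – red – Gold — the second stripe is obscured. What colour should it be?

3900 Ω = 39 × 10^2.
The second band gives digit 9 of the significand, and 9 is white.

white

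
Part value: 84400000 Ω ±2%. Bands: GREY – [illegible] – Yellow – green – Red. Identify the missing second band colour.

yellow

84400000 Ω = 844 × 10^5.
The second band gives digit 4 of the significand, and 4 is yellow.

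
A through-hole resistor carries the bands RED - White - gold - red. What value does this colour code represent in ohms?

2.9 Ω

Red → 2 (first significant figure)
White → 9 (second significant figure)
Gold → ×0.1 multiplier
29 × 0.1 = 2.9 Ω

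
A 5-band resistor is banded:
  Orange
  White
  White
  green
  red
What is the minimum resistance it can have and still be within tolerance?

Orange → 3 (first significant figure)
White → 9 (second significant figure)
White → 9 (third significant figure)
Green → ×10^5 multiplier
Red → ±2% tolerance
399 × 100000 = 39900000 Ω
Minimum = 39900000 × (1 − 2/100) = 39102000 Ω.

39102000 Ω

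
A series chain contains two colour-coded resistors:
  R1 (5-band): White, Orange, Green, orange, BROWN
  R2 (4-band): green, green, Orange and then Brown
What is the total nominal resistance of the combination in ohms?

990000 Ω

R1: white, orange, green → 935; orange ×10^3 → 935000 Ω.
R2: green, green → 55; orange ×10^3 → 55000 Ω.
Series: 935000 + 55000 = 990000 Ω.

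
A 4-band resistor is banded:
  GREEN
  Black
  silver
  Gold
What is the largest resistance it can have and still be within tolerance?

Green → 5 (first significant figure)
Black → 0 (second significant figure)
Silver → ×0.01 multiplier
Gold → ±5% tolerance
50 × 0.01 = 0.5 Ω
Largest = 0.5 × (1 + 5/100) = 0.525 Ω.

0.525 Ω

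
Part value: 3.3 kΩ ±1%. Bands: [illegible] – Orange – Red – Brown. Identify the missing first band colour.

3300 Ω = 33 × 10^2.
The first band gives digit 3 of the significand, and 3 is orange.

orange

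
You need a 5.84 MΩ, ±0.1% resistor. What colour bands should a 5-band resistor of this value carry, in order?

green, grey, yellow, yellow, violet

5840000 Ω = 584 × 10^4.
5 → green
8 → grey
4 → yellow
Multiplier 10^4 → yellow.
±0.1% tolerance → violet.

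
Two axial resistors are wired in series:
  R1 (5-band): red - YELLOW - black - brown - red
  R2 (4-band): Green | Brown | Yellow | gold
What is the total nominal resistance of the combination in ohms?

R1: red, yellow, black → 240; brown ×10 → 2400 Ω.
R2: green, brown → 51; yellow ×10^4 → 510000 Ω.
Series: 2400 + 510000 = 512400 Ω.

512400 Ω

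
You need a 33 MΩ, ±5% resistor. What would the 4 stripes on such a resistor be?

33000000 Ω = 33 × 10^6.
3 → orange
3 → orange
Multiplier 10^6 → blue.
±5% tolerance → gold.

orange, orange, blue, gold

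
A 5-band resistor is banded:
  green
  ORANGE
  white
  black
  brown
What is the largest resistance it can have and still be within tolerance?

Green → 5 (first significant figure)
Orange → 3 (second significant figure)
White → 9 (third significant figure)
Black → ×1 multiplier
Brown → ±1% tolerance
539 × 1 = 539 Ω
Largest = 539 × (1 + 1/100) = 544.39 Ω.

544.39 Ω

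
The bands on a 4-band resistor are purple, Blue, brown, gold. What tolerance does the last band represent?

The last band, gold, is the tolerance band.
Gold corresponds to ±5%.

±5%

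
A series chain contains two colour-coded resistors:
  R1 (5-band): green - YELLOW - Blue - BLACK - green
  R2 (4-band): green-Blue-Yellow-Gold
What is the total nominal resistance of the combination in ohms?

560546 Ω

R1: green, yellow, blue → 546; black ×1 → 546 Ω.
R2: green, blue → 56; yellow ×10^4 → 560000 Ω.
Series: 546 + 560000 = 560546 Ω.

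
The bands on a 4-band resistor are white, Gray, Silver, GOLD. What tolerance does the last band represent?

±5%

The last band, gold, is the tolerance band.
Gold corresponds to ±5%.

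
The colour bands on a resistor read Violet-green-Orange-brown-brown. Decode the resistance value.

Violet → 7 (first significant figure)
Green → 5 (second significant figure)
Orange → 3 (third significant figure)
Brown → ×10 multiplier
753 × 10 = 7530 Ω

7530 Ω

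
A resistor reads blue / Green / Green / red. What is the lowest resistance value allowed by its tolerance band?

Blue → 6 (first significant figure)
Green → 5 (second significant figure)
Green → ×10^5 multiplier
Red → ±2% tolerance
65 × 100000 = 6500000 Ω
Lowest = 6500000 × (1 − 2/100) = 6370000 Ω.

6370000 Ω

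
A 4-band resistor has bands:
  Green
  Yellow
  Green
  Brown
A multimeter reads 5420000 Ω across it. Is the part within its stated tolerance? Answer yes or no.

yes

Green → 5 (first significant figure)
Yellow → 4 (second significant figure)
Green → ×10^5 multiplier
Brown → ±1% tolerance
54 × 100000 = 5400000 Ω
Allowed range: 5346000 Ω to 5454000 Ω.
5420000 Ω lies inside that range.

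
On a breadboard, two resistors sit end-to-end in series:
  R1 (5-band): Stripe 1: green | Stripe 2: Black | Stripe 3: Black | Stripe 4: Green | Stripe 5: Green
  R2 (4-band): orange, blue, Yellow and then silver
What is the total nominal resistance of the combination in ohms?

R1: green, black, black → 500; green ×10^5 → 50000000 Ω.
R2: orange, blue → 36; yellow ×10^4 → 360000 Ω.
Series: 50000000 + 360000 = 50360000 Ω.

50360000 Ω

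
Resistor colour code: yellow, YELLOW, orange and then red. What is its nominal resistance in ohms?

44000 Ω

Yellow → 4 (first significant figure)
Yellow → 4 (second significant figure)
Orange → ×10^3 multiplier
44 × 1000 = 44000 Ω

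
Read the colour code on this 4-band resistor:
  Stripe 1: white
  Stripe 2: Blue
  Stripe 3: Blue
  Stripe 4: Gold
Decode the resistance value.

96000000 Ω

White → 9 (first significant figure)
Blue → 6 (second significant figure)
Blue → ×10^6 multiplier
96 × 1000000 = 96000000 Ω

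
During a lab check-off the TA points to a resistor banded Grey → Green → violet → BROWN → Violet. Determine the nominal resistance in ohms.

Grey → 8 (first significant figure)
Green → 5 (second significant figure)
Violet → 7 (third significant figure)
Brown → ×10 multiplier
857 × 10 = 8570 Ω

8570 Ω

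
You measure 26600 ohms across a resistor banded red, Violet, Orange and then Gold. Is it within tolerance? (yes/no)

Red → 2 (first significant figure)
Violet → 7 (second significant figure)
Orange → ×10^3 multiplier
Gold → ±5% tolerance
27 × 1000 = 27000 Ω
Allowed range: 25650 Ω to 28350 Ω.
26600 ohms lies inside that range.

yes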